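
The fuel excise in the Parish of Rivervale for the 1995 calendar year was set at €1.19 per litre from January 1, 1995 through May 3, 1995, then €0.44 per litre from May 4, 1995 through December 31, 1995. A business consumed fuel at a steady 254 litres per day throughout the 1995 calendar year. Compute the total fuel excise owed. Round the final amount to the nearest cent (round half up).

January 1 – May 3, 1995: 123 days × 254 litres/day = 31,242 litres at €1.19/litre → €37177.98
May 4 – December 31, 1995: 242 days × 254 litres/day = 61,468 litres at €0.44/litre → €27045.92

€64223.90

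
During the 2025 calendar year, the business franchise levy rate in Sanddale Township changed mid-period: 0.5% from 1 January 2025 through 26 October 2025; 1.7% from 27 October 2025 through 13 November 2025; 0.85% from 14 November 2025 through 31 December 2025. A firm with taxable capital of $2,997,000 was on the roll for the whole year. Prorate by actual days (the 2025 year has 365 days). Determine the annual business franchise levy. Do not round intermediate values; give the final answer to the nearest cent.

$18,138.01

1 January – 26 October 2025: 299 days at 0.5% → $2,997,000 × 0.5% × 299/365 = $12,275.3836
27 October – 13 November 2025: 18 days at 1.7% → $2,997,000 × 1.7% × 18/365 = $2,512.5534
14 November – 31 December 2025: 48 days at 0.85% → $2,997,000 × 0.85% × 48/365 = $3,350.0712
Total = $18,138.0082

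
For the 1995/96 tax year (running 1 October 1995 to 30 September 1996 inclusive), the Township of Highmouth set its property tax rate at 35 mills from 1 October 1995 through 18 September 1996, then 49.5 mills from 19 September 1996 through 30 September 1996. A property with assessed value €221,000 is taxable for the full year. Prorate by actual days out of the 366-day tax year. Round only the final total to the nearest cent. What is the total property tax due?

€7,840.07

1 October 1995 – 18 September 1996: 354 days at 35 mills → €221,000 × 3.5% × 354/366 = €7,481.3934
19 September – 30 September 1996: 12 days at 49.5 mills → €221,000 × 4.95% × 12/366 = €358.6721
Total = €7,840.0656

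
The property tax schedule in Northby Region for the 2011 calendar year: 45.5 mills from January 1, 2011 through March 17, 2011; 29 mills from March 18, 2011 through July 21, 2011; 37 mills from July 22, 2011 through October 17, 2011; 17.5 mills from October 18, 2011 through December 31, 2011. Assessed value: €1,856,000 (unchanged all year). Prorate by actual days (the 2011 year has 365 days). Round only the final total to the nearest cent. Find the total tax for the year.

€59,394.54

January 1 – March 17, 2011: 76 days at 45.5 mills → €1,856,000 × 4.55% × 76/365 = €17,583.6932
March 18 – July 21, 2011: 126 days at 29 mills → €1,856,000 × 2.9% × 126/365 = €18,580.3397
July 22 – October 17, 2011: 88 days at 37 mills → €1,856,000 × 3.7% × 88/365 = €16,556.5370
October 18 – December 31, 2011: 75 days at 17.5 mills → €1,856,000 × 1.75% × 75/365 = €6,673.9726
Total = €59,394.5425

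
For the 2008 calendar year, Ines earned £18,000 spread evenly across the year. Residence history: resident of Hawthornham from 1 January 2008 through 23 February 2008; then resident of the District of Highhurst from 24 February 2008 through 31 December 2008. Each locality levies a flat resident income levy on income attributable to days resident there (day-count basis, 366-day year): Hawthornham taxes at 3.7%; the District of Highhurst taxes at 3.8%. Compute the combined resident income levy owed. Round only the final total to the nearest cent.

Hawthornham, 1 January – 23 February 2008: 54 days → £18,000 × 3.7% × 54/366 = £98.2623
The District of Highhurst, 24 February – 31 December 2008: 312 days → £18,000 × 3.8% × 312/366 = £583.0820
Total = £681.3443

£681.34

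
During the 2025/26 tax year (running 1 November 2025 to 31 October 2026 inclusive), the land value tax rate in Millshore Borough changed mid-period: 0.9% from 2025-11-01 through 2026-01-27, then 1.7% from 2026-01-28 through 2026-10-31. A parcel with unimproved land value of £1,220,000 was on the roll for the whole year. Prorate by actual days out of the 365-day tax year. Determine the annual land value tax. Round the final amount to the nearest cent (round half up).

£18,386.90

2025-11-01 to 2026-01-27: 88 days at 0.9% → £1,220,000 × 0.9% × 88/365 = £2,647.2329
2026-01-28 to 2026-10-31: 277 days at 1.7% → £1,220,000 × 1.7% × 277/365 = £15,739.6712
Total = £18,386.9041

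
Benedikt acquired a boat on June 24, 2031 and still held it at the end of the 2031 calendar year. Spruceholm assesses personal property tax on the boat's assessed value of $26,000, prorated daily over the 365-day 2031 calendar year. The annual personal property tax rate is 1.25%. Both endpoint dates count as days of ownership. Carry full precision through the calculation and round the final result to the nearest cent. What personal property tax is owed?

Days held (June 24 – December 31, 2031): 191 out of 365
Tax = $26,000 × 1.25% × 191/365 = $170.0685

$170.07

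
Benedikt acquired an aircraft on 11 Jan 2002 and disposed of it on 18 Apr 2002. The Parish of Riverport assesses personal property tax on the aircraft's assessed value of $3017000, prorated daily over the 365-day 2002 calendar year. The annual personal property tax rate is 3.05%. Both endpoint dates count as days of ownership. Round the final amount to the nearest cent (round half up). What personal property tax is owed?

Days held (11 Jan – 18 Apr 2002): 98 out of 365
Tax = $3017000 × 3.05% × 98/365 = $24706.3370

$24706.34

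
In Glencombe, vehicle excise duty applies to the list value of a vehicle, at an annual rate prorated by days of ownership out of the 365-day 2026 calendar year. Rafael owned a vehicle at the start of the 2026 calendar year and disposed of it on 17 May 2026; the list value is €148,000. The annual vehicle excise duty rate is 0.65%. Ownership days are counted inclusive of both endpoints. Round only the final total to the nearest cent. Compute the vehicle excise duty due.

€361.08

Days held (1 January – 17 May 2026): 137 out of 365
Tax = €148,000 × 0.65% × 137/365 = €361.0795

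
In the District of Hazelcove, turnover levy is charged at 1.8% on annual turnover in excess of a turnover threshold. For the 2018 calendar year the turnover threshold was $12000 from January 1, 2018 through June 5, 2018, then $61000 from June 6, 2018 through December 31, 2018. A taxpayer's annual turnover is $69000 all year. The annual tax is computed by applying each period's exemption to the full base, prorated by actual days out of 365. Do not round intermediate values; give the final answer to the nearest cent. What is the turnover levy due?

January 1 – June 5, 2018: 156 days, exemption $12000 → ($69000 − $12000) × 1.8% × 156/365 = $438.5096
June 6 – December 31, 2018: 209 days, exemption $61000 → ($69000 − $61000) × 1.8% × 209/365 = $82.4548
Total = $520.9644

$520.96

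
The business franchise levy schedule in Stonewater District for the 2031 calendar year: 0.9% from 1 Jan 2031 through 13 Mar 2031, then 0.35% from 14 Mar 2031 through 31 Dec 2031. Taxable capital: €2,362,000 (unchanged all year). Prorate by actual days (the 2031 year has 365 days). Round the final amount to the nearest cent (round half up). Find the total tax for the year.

1 Jan – 13 Mar 2031: 72 days at 0.9% → €2,362,000 × 0.9% × 72/365 = €4,193.3589
14 Mar – 31 Dec 2031: 293 days at 0.35% → €2,362,000 × 0.35% × 293/365 = €6,636.2493
Total = €10,829.6082

€10,829.61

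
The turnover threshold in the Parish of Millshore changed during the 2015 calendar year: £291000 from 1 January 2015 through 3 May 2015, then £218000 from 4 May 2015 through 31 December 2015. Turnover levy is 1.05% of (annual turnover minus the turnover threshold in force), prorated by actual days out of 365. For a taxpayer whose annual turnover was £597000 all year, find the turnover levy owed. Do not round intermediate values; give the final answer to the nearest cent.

1 January – 3 May 2015: 123 days, exemption £291000 → (£597000 − £291000) × 1.05% × 123/365 = £1082.7370
4 May – 31 December 2015: 242 days, exemption £218000 → (£597000 − £218000) × 1.05% × 242/365 = £2638.4630
Total = £3721.2000

£3721.20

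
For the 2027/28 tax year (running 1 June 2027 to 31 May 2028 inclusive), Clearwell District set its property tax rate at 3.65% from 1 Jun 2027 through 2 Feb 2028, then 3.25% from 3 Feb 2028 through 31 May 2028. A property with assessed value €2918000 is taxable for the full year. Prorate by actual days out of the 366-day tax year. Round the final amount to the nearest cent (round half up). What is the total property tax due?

€102712.01

1 Jun 2027 – 2 Feb 2028: 247 days at 3.65% → €2918000 × 3.65% × 247/366 = €71877.6749
3 Feb – 31 May 2028: 119 days at 3.25% → €2918000 × 3.25% × 119/366 = €30834.3306
Total = €102712.0055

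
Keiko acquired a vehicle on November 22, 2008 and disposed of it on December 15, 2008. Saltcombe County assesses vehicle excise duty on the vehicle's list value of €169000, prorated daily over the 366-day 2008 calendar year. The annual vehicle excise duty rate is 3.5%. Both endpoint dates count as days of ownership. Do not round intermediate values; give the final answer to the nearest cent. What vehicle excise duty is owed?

Days held (November 22 – December 15, 2008): 24 out of 366
Tax = €169000 × 3.5% × 24/366 = €387.8689

€387.87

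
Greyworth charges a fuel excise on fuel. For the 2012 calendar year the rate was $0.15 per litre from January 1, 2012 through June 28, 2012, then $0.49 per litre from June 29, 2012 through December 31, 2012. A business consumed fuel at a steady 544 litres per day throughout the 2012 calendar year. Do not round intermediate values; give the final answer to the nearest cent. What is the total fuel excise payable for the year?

$64,268.16

January 1 – June 28, 2012: 180 days × 544 litres/day = 97,920 litres at $0.15/litre → $14,688.00
June 29 – December 31, 2012: 186 days × 544 litres/day = 101,184 litres at $0.49/litre → $49,580.16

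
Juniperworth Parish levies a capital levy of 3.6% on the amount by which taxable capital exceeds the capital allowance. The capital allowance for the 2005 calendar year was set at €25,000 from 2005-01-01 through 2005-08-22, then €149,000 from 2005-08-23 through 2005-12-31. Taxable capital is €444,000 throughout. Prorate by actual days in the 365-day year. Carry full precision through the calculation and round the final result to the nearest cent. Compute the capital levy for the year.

€13,481.85

2005-01-01 to 2005-08-22: 234 days, exemption €25,000 → (€444,000 − €25,000) × 3.6% × 234/365 = €9,670.2904
2005-08-23 to 2005-12-31: 131 days, exemption €149,000 → (€444,000 − €149,000) × 3.6% × 131/365 = €3,811.5616
Total = €13,481.8521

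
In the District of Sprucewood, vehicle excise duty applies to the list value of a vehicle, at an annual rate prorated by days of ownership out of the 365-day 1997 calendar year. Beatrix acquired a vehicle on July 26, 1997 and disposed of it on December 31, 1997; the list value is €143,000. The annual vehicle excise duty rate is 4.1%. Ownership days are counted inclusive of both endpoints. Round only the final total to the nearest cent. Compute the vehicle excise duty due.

€2,554.02

Days held (July 26 – December 31, 1997): 159 out of 365
Tax = €143,000 × 4.1% × 159/365 = €2,554.0192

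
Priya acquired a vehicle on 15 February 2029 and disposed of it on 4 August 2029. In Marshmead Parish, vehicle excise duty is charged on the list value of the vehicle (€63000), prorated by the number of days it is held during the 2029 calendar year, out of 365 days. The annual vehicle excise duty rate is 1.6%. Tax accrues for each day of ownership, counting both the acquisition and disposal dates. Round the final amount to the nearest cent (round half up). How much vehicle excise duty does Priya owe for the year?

Days held (15 February – 4 August 2029): 171 out of 365
Tax = €63000 × 1.6% × 171/365 = €472.2411

€472.24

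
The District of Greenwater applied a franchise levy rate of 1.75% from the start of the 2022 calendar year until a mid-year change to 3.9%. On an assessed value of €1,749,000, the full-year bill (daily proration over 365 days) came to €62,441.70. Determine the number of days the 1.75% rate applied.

Let d = days at the first rate; then 365 − d days at the second rate.
€1,749,000 × [1.75%·d + 3.9%·(365−d)] / 365 = €62,441.70
Solving gives d = 56, so the new rate took effect on 26 February 2022.

56 days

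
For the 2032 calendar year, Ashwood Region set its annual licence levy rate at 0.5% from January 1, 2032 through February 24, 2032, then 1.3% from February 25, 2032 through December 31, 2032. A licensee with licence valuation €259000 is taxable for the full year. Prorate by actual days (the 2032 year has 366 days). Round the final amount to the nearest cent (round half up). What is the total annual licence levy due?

€3055.63

January 1 – February 24, 2032: 55 days at 0.5% → €259000 × 0.5% × 55/366 = €194.6038
February 25 – December 31, 2032: 311 days at 1.3% → €259000 × 1.3% × 311/366 = €2861.0301
Total = €3055.6339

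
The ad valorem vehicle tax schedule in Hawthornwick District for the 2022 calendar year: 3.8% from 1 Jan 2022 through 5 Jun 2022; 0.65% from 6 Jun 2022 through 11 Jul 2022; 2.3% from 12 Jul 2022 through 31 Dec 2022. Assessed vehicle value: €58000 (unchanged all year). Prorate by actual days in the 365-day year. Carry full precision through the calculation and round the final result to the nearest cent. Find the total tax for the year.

1 Jan – 5 Jun 2022: 156 days at 3.8% → €58000 × 3.8% × 156/365 = €941.9836
6 Jun – 11 Jul 2022: 36 days at 0.65% → €58000 × 0.65% × 36/365 = €37.1836
12 Jul – 31 Dec 2022: 173 days at 2.3% → €58000 × 2.3% × 173/365 = €632.2795
Total = €1611.4466

€1611.45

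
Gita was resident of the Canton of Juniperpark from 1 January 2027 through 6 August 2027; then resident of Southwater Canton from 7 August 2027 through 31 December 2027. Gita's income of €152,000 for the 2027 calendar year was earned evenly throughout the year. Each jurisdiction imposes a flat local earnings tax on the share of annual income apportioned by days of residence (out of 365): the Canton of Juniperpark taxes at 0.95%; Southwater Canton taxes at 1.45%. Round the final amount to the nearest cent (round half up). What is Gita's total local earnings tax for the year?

€1,750.08

The Canton of Juniperpark, 1 January – 6 August 2027: 218 days → €152,000 × 0.95% × 218/365 = €862.4438
Southwater Canton, 7 August – 31 December 2027: 147 days → €152,000 × 1.45% × 147/365 = €887.6384
Total = €1,750.0822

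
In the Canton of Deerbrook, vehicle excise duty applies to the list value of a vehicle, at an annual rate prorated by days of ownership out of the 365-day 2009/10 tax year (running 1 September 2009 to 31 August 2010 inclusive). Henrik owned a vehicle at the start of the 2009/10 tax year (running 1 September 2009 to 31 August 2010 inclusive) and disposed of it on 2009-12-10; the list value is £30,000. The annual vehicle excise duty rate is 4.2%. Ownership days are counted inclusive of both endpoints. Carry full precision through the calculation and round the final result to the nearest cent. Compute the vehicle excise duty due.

£348.66

Days held (2009-09-01 to 2009-12-10): 101 out of 365
Tax = £30,000 × 4.2% × 101/365 = £348.6575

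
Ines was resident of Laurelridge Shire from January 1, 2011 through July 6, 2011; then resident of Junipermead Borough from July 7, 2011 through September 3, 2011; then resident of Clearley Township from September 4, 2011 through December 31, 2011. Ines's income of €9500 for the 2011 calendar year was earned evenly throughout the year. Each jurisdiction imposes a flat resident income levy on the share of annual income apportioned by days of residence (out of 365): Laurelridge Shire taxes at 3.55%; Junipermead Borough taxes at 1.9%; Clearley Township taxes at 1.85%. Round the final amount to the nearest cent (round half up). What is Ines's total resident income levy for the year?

Laurelridge Shire, January 1 – July 6, 2011: 187 days → €9500 × 3.55% × 187/365 = €172.7829
Junipermead Borough, July 7 – September 3, 2011: 59 days → €9500 × 1.9% × 59/365 = €29.1767
Clearley Township, September 4 – December 31, 2011: 119 days → €9500 × 1.85% × 119/365 = €57.2993
Total = €259.2589

€259.26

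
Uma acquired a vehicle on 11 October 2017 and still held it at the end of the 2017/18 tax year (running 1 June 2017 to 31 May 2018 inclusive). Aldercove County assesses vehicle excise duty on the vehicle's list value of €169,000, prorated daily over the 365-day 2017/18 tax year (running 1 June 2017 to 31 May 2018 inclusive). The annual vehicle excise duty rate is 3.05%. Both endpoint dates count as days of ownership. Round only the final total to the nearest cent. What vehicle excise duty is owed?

Days held (11 October 2017 – 31 May 2018): 233 out of 365
Tax = €169,000 × 3.05% × 233/365 = €3,290.4068

€3,290.41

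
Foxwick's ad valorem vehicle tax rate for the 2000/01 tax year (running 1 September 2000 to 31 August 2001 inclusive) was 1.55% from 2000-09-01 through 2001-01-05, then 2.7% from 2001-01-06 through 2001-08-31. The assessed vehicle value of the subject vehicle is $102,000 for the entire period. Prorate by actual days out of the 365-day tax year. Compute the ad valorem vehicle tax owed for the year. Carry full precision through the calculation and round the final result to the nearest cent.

2000-09-01 to 2001-01-05: 127 days at 1.55% → $102,000 × 1.55% × 127/365 = $550.1014
2001-01-06 to 2001-08-31: 238 days at 2.7% → $102,000 × 2.7% × 238/365 = $1,795.7589
Total = $2,345.8603

$2,345.86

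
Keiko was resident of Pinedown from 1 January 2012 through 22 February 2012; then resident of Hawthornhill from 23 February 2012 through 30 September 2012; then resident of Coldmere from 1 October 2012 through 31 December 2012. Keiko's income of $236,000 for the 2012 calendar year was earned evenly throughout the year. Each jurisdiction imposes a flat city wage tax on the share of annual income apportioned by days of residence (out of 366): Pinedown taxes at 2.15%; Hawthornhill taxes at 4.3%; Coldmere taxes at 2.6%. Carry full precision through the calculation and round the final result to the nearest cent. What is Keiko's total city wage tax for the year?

$8,404.76

Pinedown, 1 January – 22 February 2012: 53 days → $236,000 × 2.15% × 53/366 = $734.7596
Hawthornhill, 23 February – 30 September 2012: 221 days → $236,000 × 4.3% × 221/366 = $6,127.6175
Coldmere, 1 October – 31 December 2012: 92 days → $236,000 × 2.6% × 92/366 = $1,542.3825
Total = $8,404.7596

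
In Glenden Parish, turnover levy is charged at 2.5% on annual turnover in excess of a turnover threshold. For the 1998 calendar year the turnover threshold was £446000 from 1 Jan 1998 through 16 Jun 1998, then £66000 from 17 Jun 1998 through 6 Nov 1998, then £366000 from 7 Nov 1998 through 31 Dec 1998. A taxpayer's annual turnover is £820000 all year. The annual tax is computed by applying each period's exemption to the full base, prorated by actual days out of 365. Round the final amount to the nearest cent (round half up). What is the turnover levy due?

£13373.29

1 Jan – 16 Jun 1998: 167 days, exemption £446000 → (£820000 − £446000) × 2.5% × 167/365 = £4277.9452
17 Jun – 6 Nov 1998: 143 days, exemption £66000 → (£820000 − £66000) × 2.5% × 143/365 = £7385.0685
7 Nov – 31 Dec 1998: 55 days, exemption £366000 → (£820000 − £366000) × 2.5% × 55/365 = £1710.2740
Total = £13373.2877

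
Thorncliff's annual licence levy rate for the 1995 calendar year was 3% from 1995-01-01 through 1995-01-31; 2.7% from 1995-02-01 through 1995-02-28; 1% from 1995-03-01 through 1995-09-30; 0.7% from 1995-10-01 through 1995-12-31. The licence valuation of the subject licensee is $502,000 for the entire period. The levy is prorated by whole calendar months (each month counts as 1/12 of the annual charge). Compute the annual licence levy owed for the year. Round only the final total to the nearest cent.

$6,191.33

1995-01-01 to 1995-01-31: 1 month at 3% → $502,000 × 3% × 1/12 = $1,255.0000
1995-02-01 to 1995-02-28: 1 month at 2.7% → $502,000 × 2.7% × 1/12 = $1,129.5000
1995-03-01 to 1995-09-30: 7 months at 1% → $502,000 × 1% × 7/12 = $2,928.3333
1995-10-01 to 1995-12-31: 3 months at 0.7% → $502,000 × 0.7% × 3/12 = $878.5000
Total = $6,191.3333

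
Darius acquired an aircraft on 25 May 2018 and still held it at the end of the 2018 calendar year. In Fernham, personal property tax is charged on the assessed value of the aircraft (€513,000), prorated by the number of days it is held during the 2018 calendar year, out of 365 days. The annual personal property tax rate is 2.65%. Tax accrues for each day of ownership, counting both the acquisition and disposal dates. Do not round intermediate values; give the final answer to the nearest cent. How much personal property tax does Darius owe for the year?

Days held (25 May – 31 December 2018): 221 out of 365
Tax = €513,000 × 2.65% × 221/365 = €8,231.1904

€8,231.19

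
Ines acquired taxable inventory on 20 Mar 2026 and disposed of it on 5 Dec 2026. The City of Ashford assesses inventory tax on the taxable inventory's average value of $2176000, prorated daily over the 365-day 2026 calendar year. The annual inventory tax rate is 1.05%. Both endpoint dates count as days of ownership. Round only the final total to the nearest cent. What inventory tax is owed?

$16337.88

Days held (20 Mar – 5 Dec 2026): 261 out of 365
Tax = $2176000 × 1.05% × 261/365 = $16337.8849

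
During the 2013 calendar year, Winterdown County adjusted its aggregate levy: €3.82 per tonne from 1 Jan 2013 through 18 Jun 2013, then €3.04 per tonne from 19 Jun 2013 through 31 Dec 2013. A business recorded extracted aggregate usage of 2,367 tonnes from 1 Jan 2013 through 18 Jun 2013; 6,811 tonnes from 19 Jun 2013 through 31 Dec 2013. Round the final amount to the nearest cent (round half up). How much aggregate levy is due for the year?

1 Jan – 18 Jun 2013: 2,367 tonnes at €3.82/tonne → €9,041.94
19 Jun – 31 Dec 2013: 6,811 tonnes at €3.04/tonne → €20,705.44

€29,747.38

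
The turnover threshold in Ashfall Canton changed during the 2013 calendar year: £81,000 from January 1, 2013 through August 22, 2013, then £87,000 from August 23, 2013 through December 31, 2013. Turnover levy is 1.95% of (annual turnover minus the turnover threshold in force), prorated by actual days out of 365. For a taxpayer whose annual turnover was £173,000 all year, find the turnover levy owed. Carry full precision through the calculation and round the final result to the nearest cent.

£1,752.01

January 1 – August 22, 2013: 234 days, exemption £81,000 → (£173,000 − £81,000) × 1.95% × 234/365 = £1,150.1260
August 23 – December 31, 2013: 131 days, exemption £87,000 → (£173,000 − £87,000) × 1.95% × 131/365 = £601.8822
Total = £1,752.0082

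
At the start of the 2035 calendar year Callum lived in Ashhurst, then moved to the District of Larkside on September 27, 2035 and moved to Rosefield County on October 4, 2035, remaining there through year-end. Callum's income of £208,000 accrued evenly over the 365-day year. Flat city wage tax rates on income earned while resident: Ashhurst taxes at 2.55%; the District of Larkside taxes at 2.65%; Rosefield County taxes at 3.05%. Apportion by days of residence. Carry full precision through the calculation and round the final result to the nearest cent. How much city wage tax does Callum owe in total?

£5,561.58

Ashhurst, January 1 – September 26, 2035: 269 days → £208,000 × 2.55% × 269/365 = £3,908.9753
The District of Larkside, September 27 – October 3, 2035: 7 days → £208,000 × 2.65% × 7/365 = £105.7096
Rosefield County, October 4 – December 31, 2035: 89 days → £208,000 × 3.05% × 89/365 = £1,546.8932
Total = £5,561.5781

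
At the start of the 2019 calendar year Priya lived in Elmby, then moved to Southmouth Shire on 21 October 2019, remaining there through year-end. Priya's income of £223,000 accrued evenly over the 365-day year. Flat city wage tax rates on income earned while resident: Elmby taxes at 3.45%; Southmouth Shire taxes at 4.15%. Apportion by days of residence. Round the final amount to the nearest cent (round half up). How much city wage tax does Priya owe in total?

Elmby, 1 January – 20 October 2019: 293 days → £223,000 × 3.45% × 293/365 = £6,175.8781
Southmouth Shire, 21 October – 31 December 2019: 72 days → £223,000 × 4.15% × 72/365 = £1,825.5452
Total = £8,001.4233

£8,001.42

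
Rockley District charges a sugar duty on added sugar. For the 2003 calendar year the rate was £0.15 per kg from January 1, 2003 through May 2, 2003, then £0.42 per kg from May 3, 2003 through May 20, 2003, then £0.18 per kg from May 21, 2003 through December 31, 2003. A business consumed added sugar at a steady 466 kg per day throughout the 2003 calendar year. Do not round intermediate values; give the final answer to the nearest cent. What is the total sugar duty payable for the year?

£30,923.76

January 1 – May 2, 2003: 122 days × 466 kg/day = 56,852 kg at £0.15/kg → £8,527.80
May 3 – May 20, 2003: 18 days × 466 kg/day = 8,388 kg at £0.42/kg → £3,522.96
May 21 – December 31, 2003: 225 days × 466 kg/day = 104,850 kg at £0.18/kg → £18,873.00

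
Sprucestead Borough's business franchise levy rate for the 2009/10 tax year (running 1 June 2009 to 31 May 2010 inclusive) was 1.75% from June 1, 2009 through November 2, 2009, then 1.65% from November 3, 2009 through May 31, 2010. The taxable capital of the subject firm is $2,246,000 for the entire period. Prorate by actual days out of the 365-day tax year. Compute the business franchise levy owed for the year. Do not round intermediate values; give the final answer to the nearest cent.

$38,012.78

June 1 – November 2, 2009: 155 days at 1.75% → $2,246,000 × 1.75% × 155/365 = $16,691.1644
November 3, 2009 – May 31, 2010: 210 days at 1.65% → $2,246,000 × 1.65% × 210/365 = $21,321.6164
Total = $38,012.7808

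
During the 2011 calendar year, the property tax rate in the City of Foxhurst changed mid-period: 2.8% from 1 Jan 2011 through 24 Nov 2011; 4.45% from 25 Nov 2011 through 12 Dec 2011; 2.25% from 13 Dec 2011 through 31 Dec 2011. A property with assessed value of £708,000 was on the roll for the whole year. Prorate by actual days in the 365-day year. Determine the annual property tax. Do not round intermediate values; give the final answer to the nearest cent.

1 Jan – 24 Nov 2011: 328 days at 2.8% → £708,000 × 2.8% × 328/365 = £17,814.4438
25 Nov – 12 Dec 2011: 18 days at 4.45% → £708,000 × 4.45% × 18/365 = £1,553.7205
13 Dec – 31 Dec 2011: 19 days at 2.25% → £708,000 × 2.25% × 19/365 = £829.2329
Total = £20,197.3973

£20,197.40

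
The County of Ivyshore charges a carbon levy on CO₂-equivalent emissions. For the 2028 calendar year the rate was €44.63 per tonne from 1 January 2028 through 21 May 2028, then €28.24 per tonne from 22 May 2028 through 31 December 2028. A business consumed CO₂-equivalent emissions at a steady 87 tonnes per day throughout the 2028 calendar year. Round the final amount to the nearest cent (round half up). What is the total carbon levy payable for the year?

€1,101,700.14

1 January – 21 May 2028: 142 days × 87 tonnes/day = 12,354 tonnes at €44.63/tonne → €551,359.02
22 May – 31 December 2028: 224 days × 87 tonnes/day = 19,488 tonnes at €28.24/tonne → €550,341.12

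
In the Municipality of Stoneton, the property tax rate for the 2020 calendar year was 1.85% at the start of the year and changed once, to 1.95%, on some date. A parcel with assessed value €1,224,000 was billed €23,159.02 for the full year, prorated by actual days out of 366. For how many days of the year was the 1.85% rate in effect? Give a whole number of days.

Let d = days at the first rate; then 366 − d days at the second rate.
€1,224,000 × [1.85%·d + 1.95%·(366−d)] / 366 = €23,159.02
Solving gives d = 212, so the new rate took effect on July 31, 2020.

212 days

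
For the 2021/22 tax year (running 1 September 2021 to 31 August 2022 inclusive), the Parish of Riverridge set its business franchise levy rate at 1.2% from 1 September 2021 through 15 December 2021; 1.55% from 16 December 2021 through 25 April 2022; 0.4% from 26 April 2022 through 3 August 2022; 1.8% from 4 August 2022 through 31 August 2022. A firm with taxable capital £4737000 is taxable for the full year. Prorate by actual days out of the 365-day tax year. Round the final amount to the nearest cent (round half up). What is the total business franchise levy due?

1 September – 15 December 2021: 106 days at 1.2% → £4737000 × 1.2% × 106/365 = £16508.1205
16 December 2021 – 25 April 2022: 131 days at 1.55% → £4737000 × 1.55% × 131/365 = £26351.9959
26 April – 3 August 2022: 100 days at 0.4% → £4737000 × 0.4% × 100/365 = £5191.2329
4 August – 31 August 2022: 28 days at 1.8% → £4737000 × 1.8% × 28/365 = £6540.9534
Total = £54592.3027

£54592.30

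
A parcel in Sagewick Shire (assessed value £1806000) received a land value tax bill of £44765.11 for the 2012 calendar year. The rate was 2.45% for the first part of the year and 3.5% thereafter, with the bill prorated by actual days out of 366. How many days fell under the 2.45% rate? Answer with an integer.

356 days

Let d = days at the first rate; then 366 − d days at the second rate.
£1806000 × [2.45%·d + 3.5%·(366−d)] / 366 = £44765.11
Solving gives d = 356, so the new rate took effect on December 22, 2012.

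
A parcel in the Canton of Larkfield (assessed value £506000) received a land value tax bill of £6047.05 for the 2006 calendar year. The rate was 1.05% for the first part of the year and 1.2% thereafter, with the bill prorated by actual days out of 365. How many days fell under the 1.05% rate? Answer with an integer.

12 days

Let d = days at the first rate; then 365 − d days at the second rate.
£506000 × [1.05%·d + 1.2%·(365−d)] / 365 = £6047.05
Solving gives d = 12, so the new rate took effect on 13 January 2006.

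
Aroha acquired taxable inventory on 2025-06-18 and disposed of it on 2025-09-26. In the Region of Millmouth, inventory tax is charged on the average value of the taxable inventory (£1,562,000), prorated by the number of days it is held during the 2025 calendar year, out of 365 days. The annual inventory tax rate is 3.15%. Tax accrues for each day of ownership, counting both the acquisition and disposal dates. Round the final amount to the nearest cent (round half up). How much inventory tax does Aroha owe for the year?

£13,615.08

Days held (2025-06-18 to 2025-09-26): 101 out of 365
Tax = £1,562,000 × 3.15% × 101/365 = £13,615.0767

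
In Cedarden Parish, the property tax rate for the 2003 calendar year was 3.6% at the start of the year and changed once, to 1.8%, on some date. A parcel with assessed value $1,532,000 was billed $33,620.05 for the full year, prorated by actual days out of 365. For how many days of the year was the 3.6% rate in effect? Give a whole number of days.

80 days

Let d = days at the first rate; then 365 − d days at the second rate.
$1,532,000 × [3.6%·d + 1.8%·(365−d)] / 365 = $33,620.05
Solving gives d = 80, so the new rate took effect on March 22, 2003.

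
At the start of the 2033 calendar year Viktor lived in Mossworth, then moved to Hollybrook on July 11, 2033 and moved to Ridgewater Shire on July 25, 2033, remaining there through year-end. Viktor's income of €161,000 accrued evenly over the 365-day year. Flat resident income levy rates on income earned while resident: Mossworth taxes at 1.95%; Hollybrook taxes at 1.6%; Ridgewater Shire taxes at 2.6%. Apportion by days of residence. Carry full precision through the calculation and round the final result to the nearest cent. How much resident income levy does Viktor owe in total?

€3,576.63

Mossworth, January 1 – July 10, 2033: 191 days → €161,000 × 1.95% × 191/365 = €1,642.8616
Hollybrook, July 11 – July 24, 2033: 14 days → €161,000 × 1.6% × 14/365 = €98.8055
Ridgewater Shire, July 25 – December 31, 2033: 160 days → €161,000 × 2.6% × 160/365 = €1,834.9589
Total = €3,576.6260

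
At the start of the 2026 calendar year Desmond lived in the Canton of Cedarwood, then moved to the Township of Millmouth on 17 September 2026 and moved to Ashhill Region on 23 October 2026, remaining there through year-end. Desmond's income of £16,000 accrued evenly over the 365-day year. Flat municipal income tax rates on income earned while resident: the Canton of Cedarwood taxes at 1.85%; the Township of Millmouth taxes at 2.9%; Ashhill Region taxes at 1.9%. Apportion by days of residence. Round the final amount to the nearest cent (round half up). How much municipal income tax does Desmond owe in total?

£314.10

The Canton of Cedarwood, 1 January – 16 September 2026: 259 days → £16,000 × 1.85% × 259/365 = £210.0384
The Township of Millmouth, 17 September – 22 October 2026: 36 days → £16,000 × 2.9% × 36/365 = £45.7644
Ashhill Region, 23 October – 31 December 2026: 70 days → £16,000 × 1.9% × 70/365 = £58.3014
Total = £314.1041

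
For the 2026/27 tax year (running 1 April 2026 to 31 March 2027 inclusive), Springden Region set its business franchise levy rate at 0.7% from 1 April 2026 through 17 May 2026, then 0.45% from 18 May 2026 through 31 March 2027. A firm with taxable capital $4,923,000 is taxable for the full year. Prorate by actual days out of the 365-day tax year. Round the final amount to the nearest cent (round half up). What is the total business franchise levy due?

$23,738.30

1 April – 17 May 2026: 47 days at 0.7% → $4,923,000 × 0.7% × 47/365 = $4,437.4438
18 May 2026 – 31 March 2027: 318 days at 0.45% → $4,923,000 × 0.45% × 318/365 = $19,300.8575
Total = $23,738.3014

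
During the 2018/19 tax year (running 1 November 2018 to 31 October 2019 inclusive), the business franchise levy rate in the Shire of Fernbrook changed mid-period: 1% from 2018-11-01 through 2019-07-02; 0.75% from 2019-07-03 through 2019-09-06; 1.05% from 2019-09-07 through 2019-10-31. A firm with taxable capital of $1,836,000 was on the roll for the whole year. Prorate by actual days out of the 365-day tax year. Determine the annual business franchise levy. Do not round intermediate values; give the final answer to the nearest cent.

$17,668.36

2018-11-01 to 2019-07-02: 244 days at 1% → $1,836,000 × 1% × 244/365 = $12,273.5342
2019-07-03 to 2019-09-06: 66 days at 0.75% → $1,836,000 × 0.75% × 66/365 = $2,489.9178
2019-09-07 to 2019-10-31: 55 days at 1.05% → $1,836,000 × 1.05% × 55/365 = $2,904.9041
Total = $17,668.3562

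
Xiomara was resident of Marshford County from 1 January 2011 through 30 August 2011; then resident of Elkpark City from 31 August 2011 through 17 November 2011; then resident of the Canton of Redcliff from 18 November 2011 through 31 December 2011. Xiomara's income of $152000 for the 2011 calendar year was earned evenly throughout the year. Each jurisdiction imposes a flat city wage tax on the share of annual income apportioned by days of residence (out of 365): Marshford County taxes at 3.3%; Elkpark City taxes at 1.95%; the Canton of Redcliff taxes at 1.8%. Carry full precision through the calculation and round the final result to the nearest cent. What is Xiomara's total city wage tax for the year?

Marshford County, 1 January – 30 August 2011: 242 days → $152000 × 3.3% × 242/365 = $3325.6767
Elkpark City, 31 August – 17 November 2011: 79 days → $152000 × 1.95% × 79/365 = $641.5233
The Canton of Redcliff, 18 November – 31 December 2011: 44 days → $152000 × 1.8% × 44/365 = $329.8192
Total = $4297.0192

$4297.02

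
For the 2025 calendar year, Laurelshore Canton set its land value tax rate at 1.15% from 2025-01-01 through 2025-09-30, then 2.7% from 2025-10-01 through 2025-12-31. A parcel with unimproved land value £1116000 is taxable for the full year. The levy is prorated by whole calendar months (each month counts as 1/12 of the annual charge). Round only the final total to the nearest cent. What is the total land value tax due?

2025-01-01 to 2025-09-30: 9 months at 1.15% → £1116000 × 1.15% × 9/12 = £9625.5000
2025-10-01 to 2025-12-31: 3 months at 2.7% → £1116000 × 2.7% × 3/12 = £7533.0000
Total = £17158.5000

£17158.50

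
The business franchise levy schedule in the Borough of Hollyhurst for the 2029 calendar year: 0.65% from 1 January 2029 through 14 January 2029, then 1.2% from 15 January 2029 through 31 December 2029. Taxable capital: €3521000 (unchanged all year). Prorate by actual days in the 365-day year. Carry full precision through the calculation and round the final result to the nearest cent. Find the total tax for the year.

1 January – 14 January 2029: 14 days at 0.65% → €3521000 × 0.65% × 14/365 = €877.8384
15 January – 31 December 2029: 351 days at 1.2% → €3521000 × 1.2% × 351/365 = €40631.3753
Total = €41509.2137

€41509.21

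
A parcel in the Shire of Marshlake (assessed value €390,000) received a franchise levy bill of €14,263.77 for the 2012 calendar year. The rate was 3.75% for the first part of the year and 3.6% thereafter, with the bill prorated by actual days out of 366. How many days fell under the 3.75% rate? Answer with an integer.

140 days

Let d = days at the first rate; then 366 − d days at the second rate.
€390,000 × [3.75%·d + 3.6%·(366−d)] / 366 = €14,263.77
Solving gives d = 140, so the new rate took effect on 20 May 2012.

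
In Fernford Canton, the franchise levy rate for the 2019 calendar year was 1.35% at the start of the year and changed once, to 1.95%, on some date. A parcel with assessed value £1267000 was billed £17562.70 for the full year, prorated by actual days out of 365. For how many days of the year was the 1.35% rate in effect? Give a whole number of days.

343 days

Let d = days at the first rate; then 365 − d days at the second rate.
£1267000 × [1.35%·d + 1.95%·(365−d)] / 365 = £17562.70
Solving gives d = 343, so the new rate took effect on 10 December 2019.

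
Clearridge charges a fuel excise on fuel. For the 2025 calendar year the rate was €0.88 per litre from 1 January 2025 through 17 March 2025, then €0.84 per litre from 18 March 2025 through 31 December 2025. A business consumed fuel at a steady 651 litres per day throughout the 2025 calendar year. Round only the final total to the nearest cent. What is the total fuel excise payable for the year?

€201575.64

1 January – 17 March 2025: 76 days × 651 litres/day = 49,476 litres at €0.88/litre → €43538.88
18 March – 31 December 2025: 289 days × 651 litres/day = 188,139 litres at €0.84/litre → €158036.76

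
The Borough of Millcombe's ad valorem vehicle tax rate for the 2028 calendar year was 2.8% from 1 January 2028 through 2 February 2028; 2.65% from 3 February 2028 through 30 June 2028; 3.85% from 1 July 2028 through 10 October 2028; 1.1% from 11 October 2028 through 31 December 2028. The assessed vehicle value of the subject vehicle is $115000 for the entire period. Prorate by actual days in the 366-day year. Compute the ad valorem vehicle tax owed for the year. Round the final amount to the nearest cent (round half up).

1 January – 2 February 2028: 33 days at 2.8% → $115000 × 2.8% × 33/366 = $290.3279
3 February – 30 June 2028: 149 days at 2.65% → $115000 × 2.65% × 149/366 = $1240.6489
1 July – 10 October 2028: 102 days at 3.85% → $115000 × 3.85% × 102/366 = $1233.8934
11 October – 31 December 2028: 82 days at 1.1% → $115000 × 1.1% × 82/366 = $283.4153
Total = $3048.2855

$3048.29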